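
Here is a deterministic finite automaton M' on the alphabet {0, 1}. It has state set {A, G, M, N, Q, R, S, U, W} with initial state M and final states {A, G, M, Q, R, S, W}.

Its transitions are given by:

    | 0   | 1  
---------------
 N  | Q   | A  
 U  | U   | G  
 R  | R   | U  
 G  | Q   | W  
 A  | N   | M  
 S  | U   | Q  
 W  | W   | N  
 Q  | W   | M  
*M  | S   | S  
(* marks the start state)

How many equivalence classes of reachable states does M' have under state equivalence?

8

Reachable states from the start: {A,G,M,N,Q,S,U,W}. Unreachable: {R} — drop them.
Start with accepting vs non-accepting: {A,G,M,Q,S,W} | {N,U}.
Split {A,G,M,Q,S,W} by δ(·,0) → {G,M,Q,W} and {A,S}.
Split {G,M,Q,W} by δ(·,0) → {G,Q,W} and {M}.
On input 1, block {G,Q,W} splits into {G} and {W} and {Q}.
Refine {N,U} on symbol 0: members go to different blocks, giving {N} and {U}.
On input 0, block {A,S} splits into {A} and {S}.
Stable partition: {G} | {N} | {A} | {M} | {W} | {Q} | {U} | {S} — 8 equivalence classes.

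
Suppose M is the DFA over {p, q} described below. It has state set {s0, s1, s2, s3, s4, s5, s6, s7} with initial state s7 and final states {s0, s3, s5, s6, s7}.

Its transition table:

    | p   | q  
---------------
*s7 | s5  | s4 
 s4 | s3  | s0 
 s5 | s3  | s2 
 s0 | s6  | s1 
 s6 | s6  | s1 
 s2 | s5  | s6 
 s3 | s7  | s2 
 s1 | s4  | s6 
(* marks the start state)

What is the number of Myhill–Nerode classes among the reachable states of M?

4

All states are reachable from the start state.
Initial partition by acceptance: {s0,s3,s5,s6,s7} | {s1,s2,s4}.
Split {s1,s2,s4} by δ(·,p) → {s2,s4} and {s1}.
Split {s0,s3,s5,s6,s7} by δ(·,q) → {s3,s5,s7} and {s0,s6}.
No further refinement is possible. Final partition (4 blocks): {s3,s5,s7} | {s2,s4} | {s1} | {s0,s6}.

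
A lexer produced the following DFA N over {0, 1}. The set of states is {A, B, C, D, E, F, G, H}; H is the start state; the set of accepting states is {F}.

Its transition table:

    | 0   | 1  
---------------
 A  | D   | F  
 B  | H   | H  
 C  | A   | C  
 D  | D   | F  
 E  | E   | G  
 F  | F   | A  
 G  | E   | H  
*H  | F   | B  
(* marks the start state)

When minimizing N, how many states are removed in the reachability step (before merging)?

Starting at H and following transitions, the reachable set is {A, B, D, F, H}. That leaves C, E, G unreachable — 3 in total.

3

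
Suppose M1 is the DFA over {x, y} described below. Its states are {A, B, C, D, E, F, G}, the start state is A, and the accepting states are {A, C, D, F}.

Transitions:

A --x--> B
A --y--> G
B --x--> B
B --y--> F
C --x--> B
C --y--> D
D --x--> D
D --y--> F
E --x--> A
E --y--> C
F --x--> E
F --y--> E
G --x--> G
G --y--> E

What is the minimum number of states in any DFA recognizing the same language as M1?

7

Initial partition by acceptance: {A,C,D,F} | {B,E,G}.
Refine {A,C,D,F} on symbol x: members go to different blocks, giving {A,C,F} and {D}.
Split {A,C,F} by δ(·,y) → {A,F} and {C}.
Refine {B,E,G} on symbol x: members go to different blocks, giving {B,G} and {E}.
On input x, block {A,F} splits into {A} and {F}.
Split {B,G} by δ(·,y) → {B} and {G}.
No further refinement is possible. Final partition (7 blocks): {A} | {B} | {D} | {C} | {E} | {F} | {G}.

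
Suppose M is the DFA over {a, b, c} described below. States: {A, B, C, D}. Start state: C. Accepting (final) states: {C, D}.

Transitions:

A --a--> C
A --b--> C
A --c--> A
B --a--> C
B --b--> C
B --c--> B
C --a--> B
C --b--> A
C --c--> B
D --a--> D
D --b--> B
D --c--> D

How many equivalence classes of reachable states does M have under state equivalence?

Reachable states from the start: {A,B,C}. Unreachable: {D} — drop them.
P0 = {C} | {A,B}.
No further refinement is possible. Final partition (2 blocks): {C} | {A,B}.

2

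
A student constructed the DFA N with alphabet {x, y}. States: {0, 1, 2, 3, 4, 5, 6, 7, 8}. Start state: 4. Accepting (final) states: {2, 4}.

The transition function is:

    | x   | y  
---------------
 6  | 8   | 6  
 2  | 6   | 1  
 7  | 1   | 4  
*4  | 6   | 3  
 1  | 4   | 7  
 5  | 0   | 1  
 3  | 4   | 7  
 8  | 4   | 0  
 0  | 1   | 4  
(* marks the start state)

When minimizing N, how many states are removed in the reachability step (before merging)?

BFS from 4 reaches {0, 1, 3, 4, 6, 7, 8}; the 2 state(s) 2, 5 are never visited.

2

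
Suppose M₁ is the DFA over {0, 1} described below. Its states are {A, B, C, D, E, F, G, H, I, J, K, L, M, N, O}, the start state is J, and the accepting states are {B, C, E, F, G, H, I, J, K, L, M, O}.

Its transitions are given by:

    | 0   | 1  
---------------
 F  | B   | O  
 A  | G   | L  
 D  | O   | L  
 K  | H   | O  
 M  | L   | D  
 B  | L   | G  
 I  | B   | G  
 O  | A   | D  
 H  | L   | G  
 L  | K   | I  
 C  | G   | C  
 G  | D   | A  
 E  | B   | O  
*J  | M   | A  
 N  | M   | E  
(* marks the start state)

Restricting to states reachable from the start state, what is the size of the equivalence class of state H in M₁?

Reachable states from the start: {A,B,D,G,H,I,J,K,L,M,O}. Unreachable: {C,E,F,N} — drop them.
Start with accepting vs non-accepting: {B,G,H,I,J,K,L,M,O} | {A,D}.
Refine {B,G,H,I,J,K,L,M,O} on symbol 0: members go to different blocks, giving {B,H,I,J,K,L,M} and {G,O}.
Split {B,H,I,J,K,L,M} by δ(·,1) → {B,H,I,K} and {J,M} and {L}.
Refine {B,H,I,K} on symbol 0: members go to different blocks, giving {B,H} and {I,K}.
On input 0, block {J,M} splits into {J} and {M}.
Stable partition: {B,H} | {A,D} | {G,O} | {J} | {L} | {I,K} | {M} — 7 equivalence classes.
The equivalence class containing H is {B,H}, of size 2.

2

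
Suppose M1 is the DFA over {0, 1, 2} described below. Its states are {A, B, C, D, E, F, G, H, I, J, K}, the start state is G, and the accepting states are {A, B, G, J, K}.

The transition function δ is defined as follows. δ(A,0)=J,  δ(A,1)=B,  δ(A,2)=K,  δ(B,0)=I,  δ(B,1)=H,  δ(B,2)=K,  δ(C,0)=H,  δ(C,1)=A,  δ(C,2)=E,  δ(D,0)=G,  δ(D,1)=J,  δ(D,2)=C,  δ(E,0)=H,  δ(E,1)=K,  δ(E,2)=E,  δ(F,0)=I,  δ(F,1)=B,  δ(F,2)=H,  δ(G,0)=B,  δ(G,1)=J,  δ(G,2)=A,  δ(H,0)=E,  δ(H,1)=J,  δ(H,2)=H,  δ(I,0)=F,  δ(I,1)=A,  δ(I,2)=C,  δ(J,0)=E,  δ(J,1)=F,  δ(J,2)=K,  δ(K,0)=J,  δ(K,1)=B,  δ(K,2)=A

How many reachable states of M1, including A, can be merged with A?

Reachable states from the start: {A,B,C,E,F,G,H,I,J,K}. Unreachable: {D} — drop them.
P0 = {A,B,G,J,K} | {C,E,F,H,I}.
On input 0, block {A,B,G,J,K} splits into {A,G,K} and {B,J}.
Refine {C,E,F,H,I} on symbol 1: members go to different blocks, giving {C,E,I} and {F,H}.
Stable partition: {A,G,K} | {C,E,I} | {B,J} | {F,H} — 4 equivalence classes.
State A belongs to the block {A,G,K}, which has 3 states.

3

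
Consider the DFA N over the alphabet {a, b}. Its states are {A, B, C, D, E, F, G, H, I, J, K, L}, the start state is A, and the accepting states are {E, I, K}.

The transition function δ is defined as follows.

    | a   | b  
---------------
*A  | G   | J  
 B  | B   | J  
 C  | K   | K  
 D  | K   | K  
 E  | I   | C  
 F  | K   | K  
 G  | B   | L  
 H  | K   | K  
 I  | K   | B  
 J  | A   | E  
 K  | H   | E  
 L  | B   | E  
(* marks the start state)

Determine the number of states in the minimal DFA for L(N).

6

First remove the unreachable states {D,F}; 10 states remain.
Start with accepting vs non-accepting: {E,I,K} | {A,B,C,G,H,J,L}.
Split {E,I,K} by δ(·,a) → {E,I} and {K}.
Split {E,I} by δ(·,a) → {E} and {I}.
On input a, block {A,B,C,G,H,J,L} splits into {A,B,G,J,L} and {C,H}.
Split {A,B,G,J,L} by δ(·,b) → {A,B,G} and {J,L}.
Stable partition: {E} | {A,B,G} | {K} | {I} | {C,H} | {J,L} — 6 equivalence classes.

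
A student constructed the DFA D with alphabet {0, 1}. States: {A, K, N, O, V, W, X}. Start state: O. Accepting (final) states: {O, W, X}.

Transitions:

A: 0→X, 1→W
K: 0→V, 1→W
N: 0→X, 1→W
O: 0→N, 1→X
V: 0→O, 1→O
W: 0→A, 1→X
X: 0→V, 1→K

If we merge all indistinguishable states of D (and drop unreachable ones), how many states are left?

Start with accepting vs non-accepting: {O,W,X} | {A,K,N,V}.
On input 1, block {O,W,X} splits into {O,W} and {X}.
Refine {A,K,N,V} on symbol 0: members go to different blocks, giving {A,N} and {V} and {K}.
The partition is now stable with 5 blocks: {O,W} | {A,N} | {X} | {V} | {K}.

5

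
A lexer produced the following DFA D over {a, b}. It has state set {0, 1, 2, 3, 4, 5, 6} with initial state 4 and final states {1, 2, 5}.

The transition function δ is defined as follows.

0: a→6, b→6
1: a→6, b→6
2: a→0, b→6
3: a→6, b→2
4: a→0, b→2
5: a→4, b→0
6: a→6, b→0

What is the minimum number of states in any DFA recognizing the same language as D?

3

First remove the unreachable states {1,3,5}; 4 states remain.
P0 = {2} | {0,4,6}.
Split {0,4,6} by δ(·,b) → {0,6} and {4}.
Stable partition: {2} | {0,6} | {4} — 3 equivalence classes.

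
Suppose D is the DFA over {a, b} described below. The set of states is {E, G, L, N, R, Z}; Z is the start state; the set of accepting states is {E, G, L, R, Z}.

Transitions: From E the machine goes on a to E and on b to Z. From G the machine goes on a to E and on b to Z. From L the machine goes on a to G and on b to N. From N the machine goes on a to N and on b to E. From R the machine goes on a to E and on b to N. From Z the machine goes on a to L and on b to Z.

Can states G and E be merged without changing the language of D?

Reachable states from the start: {E,G,L,N,Z}. Unreachable: {R} — drop them.
Start with accepting vs non-accepting: {E,G,L,Z} | {N}.
Split {E,G,L,Z} by δ(·,b) → {E,G,Z} and {L}.
On input a, block {E,G,Z} splits into {E,G} and {Z}.
The partition is now stable with 4 blocks: {E,G} | {N} | {L} | {Z}.
G and E lie in the same block of the stable partition, so they are equivalent — no string distinguishes them.

Yes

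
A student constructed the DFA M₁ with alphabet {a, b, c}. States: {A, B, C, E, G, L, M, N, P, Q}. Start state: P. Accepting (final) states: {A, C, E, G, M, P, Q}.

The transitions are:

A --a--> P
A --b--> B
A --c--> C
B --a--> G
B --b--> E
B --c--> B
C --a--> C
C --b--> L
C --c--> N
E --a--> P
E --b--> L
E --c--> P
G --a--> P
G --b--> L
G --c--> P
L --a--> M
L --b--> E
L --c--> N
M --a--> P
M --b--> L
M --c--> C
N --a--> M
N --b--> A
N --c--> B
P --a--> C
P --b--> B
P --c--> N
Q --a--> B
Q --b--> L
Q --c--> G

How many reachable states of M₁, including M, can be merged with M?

States {Q} cannot be reached from the start state, so discard them.
P0 = {A,C,E,G,M,P} | {B,L,N}.
On input c, block {A,C,E,G,M,P} splits into {A,E,G,M} and {C,P}.
No further refinement is possible. Final partition (3 blocks): {A,E,G,M} | {B,L,N} | {C,P}.
State M belongs to the block {A,E,G,M}, which has 4 states.

4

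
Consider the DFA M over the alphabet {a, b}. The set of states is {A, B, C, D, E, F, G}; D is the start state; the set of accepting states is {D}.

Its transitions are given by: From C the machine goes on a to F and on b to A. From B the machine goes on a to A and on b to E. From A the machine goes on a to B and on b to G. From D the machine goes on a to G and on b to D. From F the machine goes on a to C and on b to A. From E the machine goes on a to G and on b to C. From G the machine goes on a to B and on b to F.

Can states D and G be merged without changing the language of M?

Every state is reachable, so we keep all 7.
Start with accepting vs non-accepting: {D} | {A,B,C,E,F,G}.
Stable partition: {D} | {A,B,C,E,F,G} — 2 equivalence classes.
D and G end up in different blocks, so they are distinguishable. For instance, the string 'ε' is accepted from only D.

No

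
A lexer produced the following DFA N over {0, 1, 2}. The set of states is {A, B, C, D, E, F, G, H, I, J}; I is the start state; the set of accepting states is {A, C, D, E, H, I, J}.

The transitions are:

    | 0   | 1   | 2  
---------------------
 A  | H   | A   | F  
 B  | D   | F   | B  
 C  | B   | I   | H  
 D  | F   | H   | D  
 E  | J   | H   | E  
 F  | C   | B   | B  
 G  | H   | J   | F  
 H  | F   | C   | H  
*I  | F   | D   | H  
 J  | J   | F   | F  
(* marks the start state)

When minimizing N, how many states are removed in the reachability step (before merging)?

Starting at I and following transitions, the reachable set is {B, C, D, F, H, I}. That leaves A, E, G, J unreachable — 4 in total.

4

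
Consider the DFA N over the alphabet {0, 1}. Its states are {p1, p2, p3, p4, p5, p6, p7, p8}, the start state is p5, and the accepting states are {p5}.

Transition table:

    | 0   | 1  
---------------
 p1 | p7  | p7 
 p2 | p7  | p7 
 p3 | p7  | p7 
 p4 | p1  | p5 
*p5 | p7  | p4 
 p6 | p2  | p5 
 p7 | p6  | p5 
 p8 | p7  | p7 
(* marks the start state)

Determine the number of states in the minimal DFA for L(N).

Reachable states from the start: {p1,p2,p4,p5,p6,p7}. Unreachable: {p3,p8} — drop them.
Start with accepting vs non-accepting: {p5} | {p1,p2,p4,p6,p7}.
Refine {p1,p2,p4,p6,p7} on symbol 1: members go to different blocks, giving {p4,p6,p7} and {p1,p2}.
Refine {p4,p6,p7} on symbol 0: members go to different blocks, giving {p4,p6} and {p7}.
The partition is now stable with 4 blocks: {p5} | {p4,p6} | {p1,p2} | {p7}.

4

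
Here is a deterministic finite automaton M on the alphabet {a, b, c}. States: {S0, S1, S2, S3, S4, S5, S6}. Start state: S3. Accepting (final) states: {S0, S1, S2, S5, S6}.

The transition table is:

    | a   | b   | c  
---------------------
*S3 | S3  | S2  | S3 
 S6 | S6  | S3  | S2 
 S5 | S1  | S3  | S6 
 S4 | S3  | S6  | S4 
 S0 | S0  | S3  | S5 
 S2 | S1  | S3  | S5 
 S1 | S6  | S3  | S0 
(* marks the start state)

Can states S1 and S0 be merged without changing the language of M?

First remove the unreachable states {S4}; 6 states remain.
P0 = {S0,S1,S2,S5,S6} | {S3}.
The partition is now stable with 2 blocks: {S0,S1,S2,S5,S6} | {S3}.
S1 and S0 lie in the same block of the stable partition, so they are equivalent — no string distinguishes them.

Yes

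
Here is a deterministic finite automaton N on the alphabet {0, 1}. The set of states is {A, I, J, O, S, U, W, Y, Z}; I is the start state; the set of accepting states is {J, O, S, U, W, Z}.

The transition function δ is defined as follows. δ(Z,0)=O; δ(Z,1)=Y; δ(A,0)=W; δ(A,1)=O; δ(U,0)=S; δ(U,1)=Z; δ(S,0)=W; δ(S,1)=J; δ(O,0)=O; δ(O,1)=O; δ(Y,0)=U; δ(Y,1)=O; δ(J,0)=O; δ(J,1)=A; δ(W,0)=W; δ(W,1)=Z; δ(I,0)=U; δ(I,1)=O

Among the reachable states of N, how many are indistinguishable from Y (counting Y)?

3

Initial partition by acceptance: {J,O,S,U,W,Z} | {A,I,Y}.
On input 1, block {J,O,S,U,W,Z} splits into {O,S,U,W} and {J,Z}.
On input 1, block {O,S,U,W} splits into {S,U,W} and {O}.
No further refinement is possible. Final partition (4 blocks): {S,U,W} | {A,I,Y} | {J,Z} | {O}.
State Y belongs to the block {A,I,Y}, which has 3 states.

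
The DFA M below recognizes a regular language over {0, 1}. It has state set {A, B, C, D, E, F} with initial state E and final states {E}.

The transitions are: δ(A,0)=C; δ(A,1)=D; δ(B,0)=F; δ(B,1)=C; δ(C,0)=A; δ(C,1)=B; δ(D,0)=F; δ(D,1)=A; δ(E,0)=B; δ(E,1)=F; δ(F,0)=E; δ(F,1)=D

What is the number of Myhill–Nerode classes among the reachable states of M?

4

All states are reachable from the start state.
Initial partition by acceptance: {E} | {A,B,C,D,F}.
On input 0, block {A,B,C,D,F} splits into {A,B,C,D} and {F}.
On input 0, block {A,B,C,D} splits into {A,C} and {B,D}.
Stable partition: {E} | {A,C} | {F} | {B,D} — 4 equivalence classes.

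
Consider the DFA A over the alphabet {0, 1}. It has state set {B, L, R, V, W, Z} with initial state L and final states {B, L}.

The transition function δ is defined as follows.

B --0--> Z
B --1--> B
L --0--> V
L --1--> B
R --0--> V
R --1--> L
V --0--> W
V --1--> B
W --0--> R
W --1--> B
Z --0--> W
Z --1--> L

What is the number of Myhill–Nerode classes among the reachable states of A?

Start with accepting vs non-accepting: {B,L} | {R,V,W,Z}.
The partition is now stable with 2 blocks: {B,L} | {R,V,W,Z}.

2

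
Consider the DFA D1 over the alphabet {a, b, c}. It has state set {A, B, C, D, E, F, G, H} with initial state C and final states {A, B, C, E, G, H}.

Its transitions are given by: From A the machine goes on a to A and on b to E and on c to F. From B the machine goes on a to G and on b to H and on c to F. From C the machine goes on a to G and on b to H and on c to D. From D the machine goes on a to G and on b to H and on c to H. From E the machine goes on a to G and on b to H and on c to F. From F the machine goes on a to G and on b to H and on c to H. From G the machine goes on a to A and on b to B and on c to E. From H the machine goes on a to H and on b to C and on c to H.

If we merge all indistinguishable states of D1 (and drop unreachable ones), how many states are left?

All states are reachable from the start state.
P0 = {A,B,C,E,G,H} | {D,F}.
On input c, block {A,B,C,E,G,H} splits into {A,B,C,E} and {G,H}.
Split {A,B,C,E} by δ(·,a) → {B,C,E} and {A}.
Refine {G,H} on symbol a: members go to different blocks, giving {G} and {H}.
Stable partition: {B,C,E} | {D,F} | {G} | {A} | {H} — 5 equivalence classes.

5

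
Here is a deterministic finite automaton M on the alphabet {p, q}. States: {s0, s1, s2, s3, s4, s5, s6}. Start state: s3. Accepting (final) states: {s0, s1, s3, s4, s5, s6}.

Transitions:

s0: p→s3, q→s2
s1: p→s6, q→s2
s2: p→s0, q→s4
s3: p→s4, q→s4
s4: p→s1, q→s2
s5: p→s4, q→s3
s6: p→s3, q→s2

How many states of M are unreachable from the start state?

1

No path from s3 leads to s5; the other 6 states are all reachable.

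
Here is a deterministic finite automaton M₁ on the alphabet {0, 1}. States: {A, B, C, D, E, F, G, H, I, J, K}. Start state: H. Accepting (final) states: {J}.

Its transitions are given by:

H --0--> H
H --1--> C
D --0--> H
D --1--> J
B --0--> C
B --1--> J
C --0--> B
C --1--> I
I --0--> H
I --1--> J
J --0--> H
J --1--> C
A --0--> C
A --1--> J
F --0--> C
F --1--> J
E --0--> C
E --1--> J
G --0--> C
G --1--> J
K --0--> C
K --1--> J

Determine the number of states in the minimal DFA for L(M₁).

5

States {A,D,E,F,G,K} cannot be reached from the start state, so discard them.
Start with accepting vs non-accepting: {J} | {B,C,H,I}.
Split {B,C,H,I} by δ(·,1) → {B,I} and {C,H}.
Split {C,H} by δ(·,0) → {C} and {H}.
Refine {B,I} on symbol 0: members go to different blocks, giving {B} and {I}.
No further refinement is possible. Final partition (5 blocks): {J} | {B} | {C} | {H} | {I}.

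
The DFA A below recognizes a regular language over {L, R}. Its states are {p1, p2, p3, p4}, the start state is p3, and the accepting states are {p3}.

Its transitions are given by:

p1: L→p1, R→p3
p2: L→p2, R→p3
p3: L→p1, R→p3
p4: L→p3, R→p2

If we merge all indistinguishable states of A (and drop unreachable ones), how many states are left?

2

First remove the unreachable states {p2,p4}; 2 states remain.
Initial partition by acceptance: {p3} | {p1}.
The partition is now stable with 2 blocks: {p3} | {p1}.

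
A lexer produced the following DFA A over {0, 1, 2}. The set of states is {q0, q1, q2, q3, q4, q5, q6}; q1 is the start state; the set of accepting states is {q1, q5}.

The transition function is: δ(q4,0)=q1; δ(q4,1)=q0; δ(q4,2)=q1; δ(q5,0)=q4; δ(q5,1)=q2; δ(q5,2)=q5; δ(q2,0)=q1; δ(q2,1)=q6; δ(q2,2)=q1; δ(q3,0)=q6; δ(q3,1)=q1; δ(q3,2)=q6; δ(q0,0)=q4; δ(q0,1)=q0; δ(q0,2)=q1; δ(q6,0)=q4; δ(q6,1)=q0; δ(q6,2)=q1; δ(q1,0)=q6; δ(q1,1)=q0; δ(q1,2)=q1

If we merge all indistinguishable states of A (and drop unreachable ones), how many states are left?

3

Reachable states from the start: {q0,q1,q4,q6}. Unreachable: {q2,q3,q5} — drop them.
P0 = {q1} | {q0,q4,q6}.
On input 0, block {q0,q4,q6} splits into {q0,q6} and {q4}.
Stable partition: {q1} | {q0,q6} | {q4} — 3 equivalence classes.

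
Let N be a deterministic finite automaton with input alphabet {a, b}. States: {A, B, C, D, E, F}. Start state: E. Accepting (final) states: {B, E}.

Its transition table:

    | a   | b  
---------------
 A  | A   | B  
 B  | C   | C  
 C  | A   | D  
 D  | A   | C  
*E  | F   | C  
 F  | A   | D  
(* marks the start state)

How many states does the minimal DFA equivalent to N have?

P0 = {B,E} | {A,C,D,F}.
Refine {A,C,D,F} on symbol b: members go to different blocks, giving {C,D,F} and {A}.
Stable partition: {B,E} | {C,D,F} | {A} — 3 equivalence classes.

3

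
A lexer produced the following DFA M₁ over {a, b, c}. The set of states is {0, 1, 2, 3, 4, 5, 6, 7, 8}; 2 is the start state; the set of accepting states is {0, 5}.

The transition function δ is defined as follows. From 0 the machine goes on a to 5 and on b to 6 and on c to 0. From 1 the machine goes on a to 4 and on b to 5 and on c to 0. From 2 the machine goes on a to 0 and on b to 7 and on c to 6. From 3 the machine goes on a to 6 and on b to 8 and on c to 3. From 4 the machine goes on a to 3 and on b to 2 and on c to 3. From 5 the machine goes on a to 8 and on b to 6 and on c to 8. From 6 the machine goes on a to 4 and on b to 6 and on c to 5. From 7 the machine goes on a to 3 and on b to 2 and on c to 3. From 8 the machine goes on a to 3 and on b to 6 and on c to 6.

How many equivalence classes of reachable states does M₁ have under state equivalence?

7

First remove the unreachable states {1}; 8 states remain.
Initial partition by acceptance: {0,5} | {2,3,4,6,7,8}.
Refine {0,5} on symbol a: members go to different blocks, giving {0} and {5}.
Split {2,3,4,6,7,8} by δ(·,a) → {3,4,6,7,8} and {2}.
On input b, block {3,4,6,7,8} splits into {3,6,8} and {4,7}.
Split {3,6,8} by δ(·,a) → {3,8} and {6}.
Refine {3,8} on symbol a: members go to different blocks, giving {3} and {8}.
The partition is now stable with 7 blocks: {0} | {3} | {5} | {2} | {4,7} | {6} | {8}.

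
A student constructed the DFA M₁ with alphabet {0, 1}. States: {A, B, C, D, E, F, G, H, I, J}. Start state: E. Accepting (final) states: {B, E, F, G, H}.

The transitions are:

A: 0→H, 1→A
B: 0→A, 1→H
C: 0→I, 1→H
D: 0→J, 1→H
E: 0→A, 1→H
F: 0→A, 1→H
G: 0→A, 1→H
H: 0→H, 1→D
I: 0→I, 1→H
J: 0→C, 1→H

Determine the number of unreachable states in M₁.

3

No path from E leads to B, F, G; the other 7 states are all reachable.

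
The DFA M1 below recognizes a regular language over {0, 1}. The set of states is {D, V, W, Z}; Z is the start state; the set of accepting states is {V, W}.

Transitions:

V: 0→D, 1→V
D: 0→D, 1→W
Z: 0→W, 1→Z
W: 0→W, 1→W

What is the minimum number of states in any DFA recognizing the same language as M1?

First remove the unreachable states {D,V}; 2 states remain.
P0 = {W} | {Z}.
The partition is now stable with 2 blocks: {W} | {Z}.

2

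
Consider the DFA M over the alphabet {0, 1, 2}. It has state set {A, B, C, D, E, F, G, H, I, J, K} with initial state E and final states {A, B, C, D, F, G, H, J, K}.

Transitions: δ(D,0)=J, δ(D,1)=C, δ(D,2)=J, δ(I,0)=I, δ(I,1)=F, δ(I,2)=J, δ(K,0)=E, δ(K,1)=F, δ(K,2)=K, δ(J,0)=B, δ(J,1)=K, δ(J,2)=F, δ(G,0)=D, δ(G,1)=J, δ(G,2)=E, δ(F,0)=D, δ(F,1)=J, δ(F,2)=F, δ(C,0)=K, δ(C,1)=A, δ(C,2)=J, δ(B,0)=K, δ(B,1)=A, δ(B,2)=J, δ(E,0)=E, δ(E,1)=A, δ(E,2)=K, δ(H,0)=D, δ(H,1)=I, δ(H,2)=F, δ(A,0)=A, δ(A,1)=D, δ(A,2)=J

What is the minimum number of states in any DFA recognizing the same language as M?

First remove the unreachable states {G,H,I}; 8 states remain.
P0 = {A,B,C,D,F,J,K} | {E}.
On input 0, block {A,B,C,D,F,J,K} splits into {A,B,C,D,F,J} and {K}.
Split {A,B,C,D,F,J} by δ(·,0) → {A,D,F,J} and {B,C}.
Split {A,D,F,J} by δ(·,0) → {A,D,F} and {J}.
Split {A,D,F} by δ(·,0) → {A,F} and {D}.
Refine {A,F} on symbol 0: members go to different blocks, giving {A} and {F}.
No further refinement is possible. Final partition (7 blocks): {A} | {E} | {K} | {B,C} | {J} | {D} | {F}.

7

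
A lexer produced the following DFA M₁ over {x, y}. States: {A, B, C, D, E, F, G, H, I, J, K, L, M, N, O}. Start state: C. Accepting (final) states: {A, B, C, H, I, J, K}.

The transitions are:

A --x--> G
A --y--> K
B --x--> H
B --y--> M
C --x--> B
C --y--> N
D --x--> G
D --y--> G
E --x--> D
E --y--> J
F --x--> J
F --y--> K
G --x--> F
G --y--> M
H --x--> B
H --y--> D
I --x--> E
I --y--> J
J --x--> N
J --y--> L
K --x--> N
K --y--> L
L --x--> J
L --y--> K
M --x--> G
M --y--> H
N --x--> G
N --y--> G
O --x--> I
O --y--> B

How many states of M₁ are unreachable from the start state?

4

No path from C leads to A, E, I, O; the other 11 states are all reachable.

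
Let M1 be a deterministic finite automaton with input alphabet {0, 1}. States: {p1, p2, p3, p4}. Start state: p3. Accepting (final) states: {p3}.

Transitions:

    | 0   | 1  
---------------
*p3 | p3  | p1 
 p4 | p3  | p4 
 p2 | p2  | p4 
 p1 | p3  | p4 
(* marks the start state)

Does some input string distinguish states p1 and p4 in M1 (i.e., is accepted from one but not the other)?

States {p2} cannot be reached from the start state, so discard them.
Start with accepting vs non-accepting: {p3} | {p1,p4}.
Stable partition: {p3} | {p1,p4} — 2 equivalence classes.
p1 and p4 lie in the same block of the stable partition, so they are equivalent — no string distinguishes them.

No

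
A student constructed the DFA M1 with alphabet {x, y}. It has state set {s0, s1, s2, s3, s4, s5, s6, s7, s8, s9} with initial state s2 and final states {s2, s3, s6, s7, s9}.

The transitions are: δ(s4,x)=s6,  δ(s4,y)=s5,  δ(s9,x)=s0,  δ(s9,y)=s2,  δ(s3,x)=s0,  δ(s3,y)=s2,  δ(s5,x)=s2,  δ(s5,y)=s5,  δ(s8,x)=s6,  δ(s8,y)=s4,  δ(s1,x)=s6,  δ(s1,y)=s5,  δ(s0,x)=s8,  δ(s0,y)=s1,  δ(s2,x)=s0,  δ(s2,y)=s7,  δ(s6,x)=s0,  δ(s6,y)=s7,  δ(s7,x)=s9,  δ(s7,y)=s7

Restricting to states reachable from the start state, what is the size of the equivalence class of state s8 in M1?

4

States {s3} cannot be reached from the start state, so discard them.
P0 = {s2,s6,s7,s9} | {s0,s1,s4,s5,s8}.
On input x, block {s2,s6,s7,s9} splits into {s2,s6,s9} and {s7}.
Refine {s2,s6,s9} on symbol y: members go to different blocks, giving {s2,s6} and {s9}.
Split {s0,s1,s4,s5,s8} by δ(·,x) → {s1,s4,s5,s8} and {s0}.
No further refinement is possible. Final partition (5 blocks): {s2,s6} | {s1,s4,s5,s8} | {s7} | {s9} | {s0}.
The equivalence class containing s8 is {s1,s4,s5,s8}, of size 4.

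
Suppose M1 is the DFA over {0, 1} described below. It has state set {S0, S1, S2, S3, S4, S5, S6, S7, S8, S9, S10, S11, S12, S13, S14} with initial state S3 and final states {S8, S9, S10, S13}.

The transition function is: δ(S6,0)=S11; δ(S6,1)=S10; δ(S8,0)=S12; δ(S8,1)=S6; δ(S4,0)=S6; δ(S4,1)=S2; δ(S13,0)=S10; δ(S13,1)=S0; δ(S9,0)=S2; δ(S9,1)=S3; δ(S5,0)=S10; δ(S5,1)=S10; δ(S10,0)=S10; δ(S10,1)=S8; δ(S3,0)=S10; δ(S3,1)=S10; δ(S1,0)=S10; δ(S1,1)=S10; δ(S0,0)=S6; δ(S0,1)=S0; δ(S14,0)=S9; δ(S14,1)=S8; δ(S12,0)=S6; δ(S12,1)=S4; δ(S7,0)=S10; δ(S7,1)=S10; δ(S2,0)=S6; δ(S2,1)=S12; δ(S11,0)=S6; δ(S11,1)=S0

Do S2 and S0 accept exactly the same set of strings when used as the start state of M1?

Reachable states from the start: {S0,S2,S3,S4,S6,S8,S10,S11,S12}. Unreachable: {S1,S5,S7,S9,S13,S14} — drop them.
Initial partition by acceptance: {S8,S10} | {S0,S2,S3,S4,S6,S11,S12}.
Refine {S8,S10} on symbol 0: members go to different blocks, giving {S8} and {S10}.
On input 0, block {S0,S2,S3,S4,S6,S11,S12} splits into {S0,S2,S4,S6,S11,S12} and {S3}.
Refine {S0,S2,S4,S6,S11,S12} on symbol 1: members go to different blocks, giving {S0,S2,S4,S11,S12} and {S6}.
Stable partition: {S8} | {S0,S2,S4,S11,S12} | {S10} | {S3} | {S6} — 5 equivalence classes.
S2 and S0 lie in the same block of the stable partition, so they are equivalent — no string distinguishes them.

Yes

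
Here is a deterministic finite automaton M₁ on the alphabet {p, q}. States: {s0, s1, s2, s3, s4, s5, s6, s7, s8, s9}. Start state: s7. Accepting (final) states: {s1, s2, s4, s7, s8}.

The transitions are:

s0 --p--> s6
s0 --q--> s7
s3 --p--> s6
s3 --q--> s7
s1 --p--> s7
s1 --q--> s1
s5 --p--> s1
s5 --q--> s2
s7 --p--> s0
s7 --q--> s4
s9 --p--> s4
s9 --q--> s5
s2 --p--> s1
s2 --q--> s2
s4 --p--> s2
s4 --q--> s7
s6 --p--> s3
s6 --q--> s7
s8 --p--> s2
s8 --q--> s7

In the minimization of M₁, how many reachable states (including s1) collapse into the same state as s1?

1

First remove the unreachable states {s5,s8,s9}; 7 states remain.
Start with accepting vs non-accepting: {s1,s2,s4,s7} | {s0,s3,s6}.
Split {s1,s2,s4,s7} by δ(·,p) → {s1,s2,s4} and {s7}.
Refine {s1,s2,s4} on symbol p: members go to different blocks, giving {s2,s4} and {s1}.
Split {s2,s4} by δ(·,p) → {s2} and {s4}.
Stable partition: {s2} | {s0,s3,s6} | {s7} | {s1} | {s4} — 5 equivalence classes.
State s1 belongs to the block {s1}, which has 1 states.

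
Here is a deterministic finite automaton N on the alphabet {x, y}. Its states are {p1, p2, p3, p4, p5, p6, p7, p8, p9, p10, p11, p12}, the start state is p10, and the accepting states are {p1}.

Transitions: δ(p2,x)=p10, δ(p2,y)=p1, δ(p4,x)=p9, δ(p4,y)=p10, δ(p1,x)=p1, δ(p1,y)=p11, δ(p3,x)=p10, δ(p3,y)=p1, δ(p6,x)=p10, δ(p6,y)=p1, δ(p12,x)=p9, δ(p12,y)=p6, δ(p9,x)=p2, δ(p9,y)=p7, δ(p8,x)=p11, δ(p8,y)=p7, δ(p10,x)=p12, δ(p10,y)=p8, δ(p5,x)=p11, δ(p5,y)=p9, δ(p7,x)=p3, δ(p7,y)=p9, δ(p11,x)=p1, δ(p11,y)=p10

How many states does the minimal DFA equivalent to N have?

States {p4,p5} cannot be reached from the start state, so discard them.
Initial partition by acceptance: {p1} | {p2,p3,p6,p7,p8,p9,p10,p11,p12}.
Refine {p2,p3,p6,p7,p8,p9,p10,p11,p12} on symbol x: members go to different blocks, giving {p2,p3,p6,p7,p8,p9,p10,p12} and {p11}.
Refine {p2,p3,p6,p7,p8,p9,p10,p12} on symbol x: members go to different blocks, giving {p2,p3,p6,p7,p9,p10,p12} and {p8}.
Split {p2,p3,p6,p7,p9,p10,p12} by δ(·,y) → {p2,p3,p6} and {p7,p9,p12} and {p10}.
Split {p7,p9,p12} by δ(·,x) → {p7,p9} and {p12}.
Stable partition: {p1} | {p2,p3,p6} | {p11} | {p8} | {p7,p9} | {p10} | {p12} — 7 equivalence classes.

7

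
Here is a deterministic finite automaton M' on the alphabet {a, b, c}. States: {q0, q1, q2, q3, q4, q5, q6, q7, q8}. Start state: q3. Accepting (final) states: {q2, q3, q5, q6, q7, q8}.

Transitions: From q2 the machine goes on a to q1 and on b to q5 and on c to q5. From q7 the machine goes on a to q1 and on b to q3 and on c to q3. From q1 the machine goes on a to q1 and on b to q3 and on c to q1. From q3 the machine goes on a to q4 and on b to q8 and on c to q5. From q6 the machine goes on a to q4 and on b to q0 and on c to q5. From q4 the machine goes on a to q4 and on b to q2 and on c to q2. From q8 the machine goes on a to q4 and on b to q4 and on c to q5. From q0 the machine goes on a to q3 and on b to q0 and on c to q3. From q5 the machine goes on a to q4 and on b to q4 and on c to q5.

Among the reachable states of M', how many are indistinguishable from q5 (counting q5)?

Reachable states from the start: {q1,q2,q3,q4,q5,q8}. Unreachable: {q0,q6,q7} — drop them.
Initial partition by acceptance: {q2,q3,q5,q8} | {q1,q4}.
Split {q2,q3,q5,q8} by δ(·,b) → {q2,q3} and {q5,q8}.
Refine {q1,q4} on symbol c: members go to different blocks, giving {q1} and {q4}.
On input a, block {q2,q3} splits into {q2} and {q3}.
Stable partition: {q2} | {q1} | {q5,q8} | {q4} | {q3} — 5 equivalence classes.
State q5 belongs to the block {q5,q8}, which has 2 states.

2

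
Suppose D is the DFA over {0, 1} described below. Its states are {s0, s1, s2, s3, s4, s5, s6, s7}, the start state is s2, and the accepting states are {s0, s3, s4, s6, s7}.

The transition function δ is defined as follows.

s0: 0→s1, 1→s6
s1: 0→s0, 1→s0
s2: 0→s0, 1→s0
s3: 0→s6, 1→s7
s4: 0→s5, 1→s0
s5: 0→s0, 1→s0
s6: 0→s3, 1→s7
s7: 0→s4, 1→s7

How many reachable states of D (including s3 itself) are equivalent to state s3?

2

Initial partition by acceptance: {s0,s3,s4,s6,s7} | {s1,s2,s5}.
Split {s0,s3,s4,s6,s7} by δ(·,0) → {s3,s6,s7} and {s0,s4}.
Refine {s3,s6,s7} on symbol 0: members go to different blocks, giving {s3,s6} and {s7}.
Refine {s0,s4} on symbol 1: members go to different blocks, giving {s0} and {s4}.
No further refinement is possible. Final partition (5 blocks): {s3,s6} | {s1,s2,s5} | {s0} | {s7} | {s4}.
The equivalence class containing s3 is {s3,s6}, of size 2.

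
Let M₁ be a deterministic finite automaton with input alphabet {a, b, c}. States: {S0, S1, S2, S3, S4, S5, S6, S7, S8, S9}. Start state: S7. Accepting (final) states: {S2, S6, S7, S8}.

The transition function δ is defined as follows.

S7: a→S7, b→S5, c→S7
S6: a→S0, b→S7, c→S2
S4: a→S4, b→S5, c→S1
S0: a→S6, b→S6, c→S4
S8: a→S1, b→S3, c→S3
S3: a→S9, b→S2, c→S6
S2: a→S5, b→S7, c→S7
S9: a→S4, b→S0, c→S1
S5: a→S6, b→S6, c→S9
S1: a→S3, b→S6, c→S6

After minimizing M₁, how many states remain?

7

First remove the unreachable states {S8}; 9 states remain.
Start with accepting vs non-accepting: {S2,S6,S7} | {S0,S1,S3,S4,S5,S9}.
Split {S2,S6,S7} by δ(·,a) → {S2,S6} and {S7}.
On input c, block {S2,S6} splits into {S2} and {S6}.
Split {S0,S1,S3,S4,S5,S9} by δ(·,a) → {S1,S3,S4,S9} and {S0,S5}.
On input b, block {S1,S3,S4,S9} splits into {S4,S9} and {S1} and {S3}.
No further refinement is possible. Final partition (7 blocks): {S2} | {S4,S9} | {S7} | {S6} | {S0,S5} | {S1} | {S3}.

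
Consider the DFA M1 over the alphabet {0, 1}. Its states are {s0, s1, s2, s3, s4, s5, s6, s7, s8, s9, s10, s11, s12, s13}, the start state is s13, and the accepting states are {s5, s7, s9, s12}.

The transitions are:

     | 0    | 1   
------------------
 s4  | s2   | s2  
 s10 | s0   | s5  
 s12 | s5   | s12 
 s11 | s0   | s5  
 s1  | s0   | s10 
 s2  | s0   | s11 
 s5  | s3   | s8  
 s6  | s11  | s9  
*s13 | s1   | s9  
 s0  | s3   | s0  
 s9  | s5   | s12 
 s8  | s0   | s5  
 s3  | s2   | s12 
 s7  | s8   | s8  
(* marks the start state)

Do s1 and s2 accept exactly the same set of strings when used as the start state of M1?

Yes

States {s4,s6,s7} cannot be reached from the start state, so discard them.
P0 = {s5,s9,s12} | {s0,s1,s2,s3,s8,s10,s11,s13}.
Refine {s5,s9,s12} on symbol 0: members go to different blocks, giving {s9,s12} and {s5}.
Split {s0,s1,s2,s3,s8,s10,s11,s13} by δ(·,1) → {s0,s1,s2} and {s8,s10,s11} and {s3,s13}.
Split {s0,s1,s2} by δ(·,0) → {s1,s2} and {s0}.
No further refinement is possible. Final partition (6 blocks): {s9,s12} | {s1,s2} | {s5} | {s8,s10,s11} | {s3,s13} | {s0}.
s1 and s2 lie in the same block of the stable partition, so they are equivalent — no string distinguishes them.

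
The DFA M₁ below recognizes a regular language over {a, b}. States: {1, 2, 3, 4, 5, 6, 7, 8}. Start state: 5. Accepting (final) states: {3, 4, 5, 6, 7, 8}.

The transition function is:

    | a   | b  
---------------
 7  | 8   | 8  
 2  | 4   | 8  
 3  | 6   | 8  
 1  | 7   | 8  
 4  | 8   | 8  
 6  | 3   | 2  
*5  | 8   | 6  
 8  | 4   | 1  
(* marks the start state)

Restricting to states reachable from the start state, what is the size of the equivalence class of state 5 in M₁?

Start with accepting vs non-accepting: {3,4,5,6,7,8} | {1,2}.
On input b, block {3,4,5,6,7,8} splits into {3,4,5,7} and {6,8}.
No further refinement is possible. Final partition (3 blocks): {3,4,5,7} | {1,2} | {6,8}.
The equivalence class containing 5 is {3,4,5,7}, of size 4.

4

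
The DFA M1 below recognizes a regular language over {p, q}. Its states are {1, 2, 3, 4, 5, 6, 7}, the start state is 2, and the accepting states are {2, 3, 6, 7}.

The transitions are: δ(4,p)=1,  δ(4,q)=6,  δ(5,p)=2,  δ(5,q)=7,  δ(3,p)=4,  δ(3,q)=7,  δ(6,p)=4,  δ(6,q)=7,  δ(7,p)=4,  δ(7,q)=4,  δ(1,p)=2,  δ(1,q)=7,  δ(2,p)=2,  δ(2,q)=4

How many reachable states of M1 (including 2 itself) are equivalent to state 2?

1

First remove the unreachable states {3,5}; 5 states remain.
Initial partition by acceptance: {2,6,7} | {1,4}.
On input p, block {2,6,7} splits into {6,7} and {2}.
Refine {6,7} on symbol q: members go to different blocks, giving {6} and {7}.
Refine {1,4} on symbol p: members go to different blocks, giving {1} and {4}.
Stable partition: {6} | {1} | {2} | {7} | {4} — 5 equivalence classes.
State 2 belongs to the block {2}, which has 1 states.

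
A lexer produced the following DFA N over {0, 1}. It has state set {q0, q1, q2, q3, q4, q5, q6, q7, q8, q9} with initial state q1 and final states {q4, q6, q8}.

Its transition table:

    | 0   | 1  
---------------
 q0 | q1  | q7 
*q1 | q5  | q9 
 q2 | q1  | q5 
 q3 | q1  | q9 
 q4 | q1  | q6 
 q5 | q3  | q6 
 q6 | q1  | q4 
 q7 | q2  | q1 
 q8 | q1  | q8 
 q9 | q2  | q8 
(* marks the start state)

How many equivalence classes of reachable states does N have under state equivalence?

First remove the unreachable states {q0,q7}; 8 states remain.
P0 = {q4,q6,q8} | {q1,q2,q3,q5,q9}.
Split {q1,q2,q3,q5,q9} by δ(·,1) → {q1,q2,q3} and {q5,q9}.
Refine {q1,q2,q3} on symbol 0: members go to different blocks, giving {q2,q3} and {q1}.
Stable partition: {q4,q6,q8} | {q2,q3} | {q5,q9} | {q1} — 4 equivalence classes.

4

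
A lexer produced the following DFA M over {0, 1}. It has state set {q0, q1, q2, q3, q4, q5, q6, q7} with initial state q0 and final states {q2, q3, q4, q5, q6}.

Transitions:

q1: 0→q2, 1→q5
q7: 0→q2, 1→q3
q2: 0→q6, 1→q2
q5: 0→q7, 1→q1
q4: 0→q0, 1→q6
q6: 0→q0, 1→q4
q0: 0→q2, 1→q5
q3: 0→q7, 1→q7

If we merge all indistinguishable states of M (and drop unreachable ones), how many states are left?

P0 = {q2,q3,q4,q5,q6} | {q0,q1,q7}.
On input 0, block {q2,q3,q4,q5,q6} splits into {q3,q4,q5,q6} and {q2}.
On input 1, block {q3,q4,q5,q6} splits into {q3,q5} and {q4,q6}.
The partition is now stable with 4 blocks: {q3,q5} | {q0,q1,q7} | {q2} | {q4,q6}.

4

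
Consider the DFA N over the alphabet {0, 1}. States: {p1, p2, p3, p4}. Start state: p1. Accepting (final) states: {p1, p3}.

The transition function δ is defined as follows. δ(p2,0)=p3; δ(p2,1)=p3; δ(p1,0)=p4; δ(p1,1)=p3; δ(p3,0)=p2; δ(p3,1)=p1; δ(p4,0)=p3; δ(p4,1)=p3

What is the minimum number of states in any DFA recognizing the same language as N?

2

Initial partition by acceptance: {p1,p3} | {p2,p4}.
Stable partition: {p1,p3} | {p2,p4} — 2 equivalence classes.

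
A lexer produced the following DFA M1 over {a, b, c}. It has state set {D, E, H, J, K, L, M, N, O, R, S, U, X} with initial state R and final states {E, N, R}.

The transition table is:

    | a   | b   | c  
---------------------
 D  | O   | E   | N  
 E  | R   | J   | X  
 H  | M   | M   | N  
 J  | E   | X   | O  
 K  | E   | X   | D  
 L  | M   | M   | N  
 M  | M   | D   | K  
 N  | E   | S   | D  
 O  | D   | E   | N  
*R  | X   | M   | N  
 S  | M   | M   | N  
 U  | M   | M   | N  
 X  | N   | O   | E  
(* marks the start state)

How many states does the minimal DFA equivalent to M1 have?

8

First remove the unreachable states {H,L,U}; 10 states remain.
P0 = {E,N,R} | {D,J,K,M,O,S,X}.
Split {E,N,R} by δ(·,a) → {E,N} and {R}.
Refine {E,N} on symbol a: members go to different blocks, giving {N} and {E}.
Refine {D,J,K,M,O,S,X} on symbol a: members go to different blocks, giving {D,M,O,S} and {J,K} and {X}.
Refine {D,M,O,S} on symbol b: members go to different blocks, giving {D,O} and {M,S}.
Split {M,S} by δ(·,b) → {M} and {S}.
Stable partition: {N} | {D,O} | {R} | {E} | {J,K} | {X} | {M} | {S} — 8 equivalence classes.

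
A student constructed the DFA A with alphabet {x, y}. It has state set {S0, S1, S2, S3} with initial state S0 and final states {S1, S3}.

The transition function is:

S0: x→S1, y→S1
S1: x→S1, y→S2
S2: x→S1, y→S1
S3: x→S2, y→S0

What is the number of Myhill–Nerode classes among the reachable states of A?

2

Reachable states from the start: {S0,S1,S2}. Unreachable: {S3} — drop them.
P0 = {S1} | {S0,S2}.
No further refinement is possible. Final partition (2 blocks): {S1} | {S0,S2}.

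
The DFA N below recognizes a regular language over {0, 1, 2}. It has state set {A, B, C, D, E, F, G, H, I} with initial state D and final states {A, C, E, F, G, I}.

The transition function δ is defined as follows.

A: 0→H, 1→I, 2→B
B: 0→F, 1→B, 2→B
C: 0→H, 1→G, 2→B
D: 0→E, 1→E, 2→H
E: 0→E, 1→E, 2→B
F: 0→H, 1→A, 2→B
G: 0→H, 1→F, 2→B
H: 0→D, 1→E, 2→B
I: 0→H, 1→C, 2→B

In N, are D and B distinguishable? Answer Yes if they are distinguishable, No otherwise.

Yes

Start with accepting vs non-accepting: {A,C,E,F,G,I} | {B,D,H}.
On input 0, block {A,C,E,F,G,I} splits into {A,C,F,G,I} and {E}.
On input 0, block {B,D,H} splits into {B} and {D} and {H}.
The partition is now stable with 5 blocks: {A,C,F,G,I} | {B} | {E} | {D} | {H}.
D and B end up in different blocks, so they are distinguishable. For instance, the string '1' is accepted from only D.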